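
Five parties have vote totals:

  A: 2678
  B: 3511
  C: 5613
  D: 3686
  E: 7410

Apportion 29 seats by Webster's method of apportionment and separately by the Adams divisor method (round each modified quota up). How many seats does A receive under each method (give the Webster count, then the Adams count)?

3 and 4

Webster: A 3, B 5, C 7, D 5, E 9.
Adams: A 4, B 4, C 7, D 5, E 9.
A gets 3 under Webster and 4 under Adams.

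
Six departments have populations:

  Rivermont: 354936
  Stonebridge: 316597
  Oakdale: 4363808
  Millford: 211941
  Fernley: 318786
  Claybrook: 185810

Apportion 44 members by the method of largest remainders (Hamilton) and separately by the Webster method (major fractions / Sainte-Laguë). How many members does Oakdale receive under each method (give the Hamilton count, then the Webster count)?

Hamilton: Rivermont 3, Stonebridge 2, Oakdale 33, Millford 2, Fernley 3, Claybrook 1.
Webster: Rivermont 3, Stonebridge 2, Oakdale 34, Millford 2, Fernley 2, Claybrook 1.
Oakdale gets 33 under Hamilton and 34 under Webster.

33 and 34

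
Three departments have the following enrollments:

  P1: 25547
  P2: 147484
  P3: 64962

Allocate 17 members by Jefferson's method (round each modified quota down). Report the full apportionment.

Standard divisor 237993/17 ≈ 13999.588; standard quotas: P1 1.825, P2 10.535, P3 4.640.
Rounding down gives 1, 10, 4 = 15 seats, so the divisor must be adjusted.
With modified divisor 12926.7: modified quotas P1 1.976, P2 11.409, P3 5.025.
Rounding down: P1 1, P2 11, P3 5 (total 17).

P1: 1; P2: 11; P3: 5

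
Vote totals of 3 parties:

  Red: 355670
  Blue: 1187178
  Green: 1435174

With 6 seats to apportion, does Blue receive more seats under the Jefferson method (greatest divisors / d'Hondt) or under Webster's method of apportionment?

Jefferson: Red 0, Blue 3, Green 3.
Webster: Red 1, Blue 2, Green 3.
Blue gets 3 under Jefferson and 2 under Webster.

Jefferson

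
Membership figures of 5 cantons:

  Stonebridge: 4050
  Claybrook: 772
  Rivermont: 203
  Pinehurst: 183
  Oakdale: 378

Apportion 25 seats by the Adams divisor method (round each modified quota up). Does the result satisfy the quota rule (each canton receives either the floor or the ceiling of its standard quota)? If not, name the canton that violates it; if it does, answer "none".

Stonebridge

Standard quotas: Stonebridge 18.126, Claybrook 3.455, Rivermont 0.909, Pinehurst 0.819, Oakdale 1.692.
Adams allocation: Stonebridge 17, Claybrook 4, Rivermont 1, Pinehurst 1, Oakdale 2.
Stonebridge has quota 18.126 (lower 18, upper 19) but receives 17 — outside the quota interval.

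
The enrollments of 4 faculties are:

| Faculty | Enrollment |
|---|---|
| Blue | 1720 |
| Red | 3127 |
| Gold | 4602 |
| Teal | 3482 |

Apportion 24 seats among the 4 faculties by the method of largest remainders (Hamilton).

Total 12931; standard divisor 12931/24 ≈ 538.792.
Standard quotas: Blue 3.192, Red 5.804, Gold 8.541, Teal 6.463.
Lower quotas: Blue 3, Red 5, Gold 8, Teal 6 (sum 22, leaving 2 seats).
Remainders in descending order: Red 0.804, Gold 0.541, Teal 0.463, Blue 0.192.
Largest remainders: Red, Gold receive the extra seats.

Blue=3, Red=6, Gold=9, Teal=6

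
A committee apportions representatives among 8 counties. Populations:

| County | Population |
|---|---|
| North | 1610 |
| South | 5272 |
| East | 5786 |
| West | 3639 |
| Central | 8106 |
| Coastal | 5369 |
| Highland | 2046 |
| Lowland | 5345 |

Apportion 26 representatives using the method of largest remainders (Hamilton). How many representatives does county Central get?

Standard divisor: 37173 ÷ 26 ≈ 1429.731.
Standard quotas: North 1.1261, South 3.6874, East 4.0469, West 2.5452, Central 5.6696, Coastal 3.7553, Highland 1.4310, Lowland 3.7385.
Lower quotas: North 1, South 3, East 4, West 2, Central 5, Coastal 3, Highland 1, Lowland 3 (sum 22, leaving 4 seats).
Remainders in descending order: Coastal 0.7553, Lowland 0.7385, South 0.6874, Central 0.6696, West 0.5452, Highland 0.4310, North 0.1261, East 0.0469.
Largest remainders: Coastal, Lowland, South, Central receive the extra seats.
Central receives 6.

6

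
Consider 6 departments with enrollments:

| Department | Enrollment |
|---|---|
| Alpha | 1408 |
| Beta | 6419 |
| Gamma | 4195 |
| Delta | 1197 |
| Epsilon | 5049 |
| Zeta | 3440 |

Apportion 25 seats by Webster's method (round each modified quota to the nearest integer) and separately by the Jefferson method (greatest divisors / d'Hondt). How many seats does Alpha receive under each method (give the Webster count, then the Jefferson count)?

2 and 1

Webster: Alpha 2, Beta 7, Gamma 5, Delta 1, Epsilon 6, Zeta 4.
Jefferson: Alpha 1, Beta 8, Gamma 5, Delta 1, Epsilon 6, Zeta 4.
Alpha gets 2 under Webster and 1 under Jefferson.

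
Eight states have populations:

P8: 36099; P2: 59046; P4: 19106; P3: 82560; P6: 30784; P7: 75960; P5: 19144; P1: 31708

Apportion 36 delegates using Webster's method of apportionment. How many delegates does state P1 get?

3

Standard divisor 354407/36 ≈ 9844.639; standard quotas: P8 3.667, P2 5.998, P4 1.941, P3 8.386, P6 3.127, P7 7.716, P5 1.945, P1 3.221.
Rounding to the nearest integer gives P8 4, P2 6, P4 2, P3 8, P6 3, P7 8, P5 2, P1 3 — total 36, matching the house size, so no adjustment is needed.
P1 receives 3.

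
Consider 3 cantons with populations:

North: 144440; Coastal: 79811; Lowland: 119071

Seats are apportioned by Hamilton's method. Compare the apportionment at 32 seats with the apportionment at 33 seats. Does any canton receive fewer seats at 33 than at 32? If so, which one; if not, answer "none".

At 32 seats: North 14, Coastal 7, Lowland 11.
At 33 seats: North 14, Coastal 8, Lowland 11.
No canton's allocation decreased.

none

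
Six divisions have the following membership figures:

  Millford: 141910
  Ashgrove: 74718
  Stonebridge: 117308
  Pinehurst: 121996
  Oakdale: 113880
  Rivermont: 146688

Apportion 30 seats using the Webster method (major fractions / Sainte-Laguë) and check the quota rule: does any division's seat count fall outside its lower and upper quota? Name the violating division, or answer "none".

Standard quotas: Millford 5.942, Ashgrove 3.128, Stonebridge 4.912, Pinehurst 5.108, Oakdale 4.768, Rivermont 6.142.
Webster allocation: Millford 6, Ashgrove 3, Stonebridge 5, Pinehurst 5, Oakdale 5, Rivermont 6.
Every allocation lies between the lower and upper quota.

none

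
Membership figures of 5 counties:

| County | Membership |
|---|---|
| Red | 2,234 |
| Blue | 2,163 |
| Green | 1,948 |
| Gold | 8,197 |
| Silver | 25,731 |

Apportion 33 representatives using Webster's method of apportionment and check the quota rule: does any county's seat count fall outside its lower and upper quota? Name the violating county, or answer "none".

Standard quotas: Red 1.831, Blue 1.772, Green 1.596, Gold 6.717, Silver 21.084.
Webster allocation: Red 2, Blue 2, Green 2, Gold 7, Silver 20.
Silver has quota 21.084 (lower 21, upper 22) but receives 20 — outside the quota interval.

Silver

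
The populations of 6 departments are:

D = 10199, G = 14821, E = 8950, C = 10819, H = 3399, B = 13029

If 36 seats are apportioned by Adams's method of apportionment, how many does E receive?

5

Standard divisor 61217/36 ≈ 1700.472; standard quotas: D 5.998, G 8.716, E 5.263, C 6.362, H 1.999, B 7.662.
Rounding up gives 6, 9, 6, 7, 2, 8 = 38 seats, so the divisor must be adjusted.
With modified divisor 1830: modified quotas D 5.573, G 8.099, E 4.891, C 5.912, H 1.857, B 7.120.
Rounding up: D 6, G 9, E 5, C 6, H 2, B 8 (total 36).
E receives 5.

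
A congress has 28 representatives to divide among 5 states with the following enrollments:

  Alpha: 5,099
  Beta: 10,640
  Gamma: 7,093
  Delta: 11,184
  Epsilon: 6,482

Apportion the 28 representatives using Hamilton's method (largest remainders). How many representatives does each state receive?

The standard divisor is 40498/28 ≈ 1446.357.
Standard quotas: Alpha 3.5254, Beta 7.3564, Gamma 4.9040, Delta 7.7325, Epsilon 4.4816.
Lower quotas: Alpha 3, Beta 7, Gamma 4, Delta 7, Epsilon 4 (sum 25, leaving 3 seats).
Remainders in descending order: Gamma 0.9040, Delta 0.7325, Alpha 0.5254, Epsilon 0.4816, Beta 0.3564.
Largest remainders: Gamma, Delta, Alpha receive the extra seats.

Alpha 4, Beta 7, Gamma 5, Delta 8, Epsilon 4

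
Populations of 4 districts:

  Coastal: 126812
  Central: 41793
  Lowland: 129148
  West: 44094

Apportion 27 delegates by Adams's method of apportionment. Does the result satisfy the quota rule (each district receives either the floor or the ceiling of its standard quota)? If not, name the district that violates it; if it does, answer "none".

Standard quotas: Coastal 10.016, Central 3.301, Lowland 10.200, West 3.483.
Adams allocation: Coastal 10, Central 3, Lowland 10, West 4.
Every allocation lies between the lower and upper quota.

none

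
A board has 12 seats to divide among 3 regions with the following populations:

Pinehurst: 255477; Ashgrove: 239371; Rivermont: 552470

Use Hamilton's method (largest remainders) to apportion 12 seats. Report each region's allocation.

Pinehurst=3; Ashgrove=3; Rivermont=6

Standard divisor: 1047318 ÷ 12 ≈ 87276.5.
Standard quotas: Pinehurst 2.9272, Ashgrove 2.7427, Rivermont 6.3301.
Lower quotas: Pinehurst 2, Ashgrove 2, Rivermont 6 (sum 10, leaving 2 seats).
Remainders in descending order: Pinehurst 0.9272, Ashgrove 0.7427, Rivermont 0.3301.
The surplus seats go to Pinehurst, Ashgrove.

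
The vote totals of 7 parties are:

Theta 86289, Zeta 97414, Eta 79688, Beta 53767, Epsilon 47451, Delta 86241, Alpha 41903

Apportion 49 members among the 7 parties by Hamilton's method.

Total 492753; standard divisor 492753/49 ≈ 10056.184.
Standard quotas: Theta 8.5807, Zeta 9.6870, Eta 7.9243, Beta 5.3467, Epsilon 4.7186, Delta 8.5759, Alpha 4.1669.
Lower quotas: Theta 8, Zeta 9, Eta 7, Beta 5, Epsilon 4, Delta 8, Alpha 4 (sum 45, leaving 4 seats).
Remainders in descending order: Eta 0.9243, Epsilon 0.7186, Zeta 0.6870, Theta 0.5807, Delta 0.5759, Beta 0.3467, Alpha 0.1669.
The surplus seats go to Eta, Epsilon, Zeta, Theta.

Theta 9; Zeta 10; Eta 8; Beta 5; Epsilon 5; Delta 8; Alpha 4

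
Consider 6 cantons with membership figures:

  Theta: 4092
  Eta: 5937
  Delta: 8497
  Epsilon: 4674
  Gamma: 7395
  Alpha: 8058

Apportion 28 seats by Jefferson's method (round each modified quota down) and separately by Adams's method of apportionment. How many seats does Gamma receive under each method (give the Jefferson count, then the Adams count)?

6 and 5

Jefferson: Theta 3, Eta 4, Delta 6, Epsilon 3, Gamma 6, Alpha 6.
Adams: Theta 3, Eta 4, Delta 6, Epsilon 4, Gamma 5, Alpha 6.
Gamma gets 6 under Jefferson and 5 under Adams.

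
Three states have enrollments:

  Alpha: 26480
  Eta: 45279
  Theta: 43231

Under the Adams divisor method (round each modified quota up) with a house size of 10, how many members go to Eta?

4

Standard divisor 114990/10 ≈ 11499; standard quotas: Alpha 2.303, Eta 3.938, Theta 3.760.
Rounding up gives 3, 4, 4 = 11 seats, so the divisor must be adjusted.
With modified divisor 13800: modified quotas Alpha 1.919, Eta 3.281, Theta 3.133.
Rounding up: Alpha 2, Eta 4, Theta 4 (total 10).
Eta receives 4.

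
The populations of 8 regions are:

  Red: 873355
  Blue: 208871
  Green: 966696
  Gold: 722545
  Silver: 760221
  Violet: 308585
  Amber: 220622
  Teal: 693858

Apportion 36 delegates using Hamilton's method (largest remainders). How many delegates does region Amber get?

The standard divisor is 4754753/36 ≈ 132076.472.
Standard quotas: Red 6.6125, Blue 1.5814, Green 7.3192, Gold 5.4707, Silver 5.7559, Violet 2.3364, Amber 1.6704, Teal 5.2535.
Lower quotas: Red 6, Blue 1, Green 7, Gold 5, Silver 5, Violet 2, Amber 1, Teal 5 (sum 32, leaving 4 seats).
Remainders in descending order: Silver 0.7559, Amber 0.6704, Red 0.6125, Blue 0.5814, Gold 0.4707, Violet 0.3364, Green 0.3192, Teal 0.2535.
Largest remainders: Silver, Amber, Red, Blue receive the extra seats.
Amber receives 2.

2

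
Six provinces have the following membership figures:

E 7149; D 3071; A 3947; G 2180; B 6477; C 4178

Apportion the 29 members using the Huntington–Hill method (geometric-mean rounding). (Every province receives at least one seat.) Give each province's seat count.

E 8, D 3, A 4, G 2, B 7, C 5

With divisor 912: modified quotas E 7.839, D 3.367, A 4.328, G 2.390, B 7.102, C 4.581.
Geometric-mean thresholds: E √(7·8)=7.483, D √(3·4)=3.464, A √(4·5)=4.472, G √(2·3)=2.449, B √(7·8)=7.483, C √(4·5)=4.472.
Each quota rounded against its threshold gives E 8, D 3, A 4, G 2, B 7, C 5 (total 29).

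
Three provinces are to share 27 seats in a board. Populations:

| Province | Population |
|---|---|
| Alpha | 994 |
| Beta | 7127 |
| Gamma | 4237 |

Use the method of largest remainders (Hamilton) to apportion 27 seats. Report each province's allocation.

Total 12358; standard divisor 12358/27 ≈ 457.704.
Standard quotas: Alpha 2.1717, Beta 15.5712, Gamma 9.2571.
Lower quotas: Alpha 2, Beta 15, Gamma 9 (sum 26, leaving 1 seat).
Remainders in descending order: Beta 0.5712, Gamma 0.2571, Alpha 0.1717.
Largest remainder: Beta receives the extra seat.

Alpha: 2; Beta: 16; Gamma: 9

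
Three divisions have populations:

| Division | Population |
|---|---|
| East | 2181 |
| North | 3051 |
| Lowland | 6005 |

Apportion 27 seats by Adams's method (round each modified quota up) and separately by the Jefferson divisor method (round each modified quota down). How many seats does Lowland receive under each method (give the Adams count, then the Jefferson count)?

Adams: East 6, North 7, Lowland 14.
Jefferson: East 5, North 7, Lowland 15.
Lowland gets 14 under Adams and 15 under Jefferson.

14 and 15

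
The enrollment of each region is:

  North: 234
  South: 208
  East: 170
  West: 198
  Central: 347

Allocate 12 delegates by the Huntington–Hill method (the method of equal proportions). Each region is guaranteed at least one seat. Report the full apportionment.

North 2, South 2, East 2, West 2, Central 4

With divisor 98: modified quotas North 2.388, South 2.122, East 1.735, West 2.020, Central 3.541.
Geometric-mean thresholds: North √(2·3)=2.449, South √(2·3)=2.449, East √(1·2)=1.414, West √(2·3)=2.449, Central √(3·4)=3.464.
Each quota rounded against its threshold gives North 2, South 2, East 2, West 2, Central 4 (total 12).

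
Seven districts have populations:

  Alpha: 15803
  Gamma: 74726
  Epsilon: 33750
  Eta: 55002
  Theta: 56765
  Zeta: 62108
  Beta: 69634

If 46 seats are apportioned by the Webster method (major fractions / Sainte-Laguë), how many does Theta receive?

Standard divisor 367788/46 ≈ 7995.391; standard quotas: Alpha 1.977, Gamma 9.346, Epsilon 4.221, Eta 6.879, Theta 7.100, Zeta 7.768, Beta 8.709.
Rounding to the nearest integer gives Alpha 2, Gamma 9, Epsilon 4, Eta 7, Theta 7, Zeta 8, Beta 9 — total 46, matching the house size, so no adjustment is needed.
Theta receives 7.

7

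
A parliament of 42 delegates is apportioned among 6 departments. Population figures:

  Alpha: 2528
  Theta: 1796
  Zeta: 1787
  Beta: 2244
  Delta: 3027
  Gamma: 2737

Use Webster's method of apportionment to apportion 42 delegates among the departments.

Standard divisor 14119/42 ≈ 336.167; standard quotas: Alpha 7.520, Theta 5.343, Zeta 5.316, Beta 6.675, Delta 9.004, Gamma 8.142.
Rounding to the nearest integer gives Alpha 8, Theta 5, Zeta 5, Beta 7, Delta 9, Gamma 8 — total 42, matching the house size, so no adjustment is needed.

Alpha 8, Theta 5, Zeta 5, Beta 7, Delta 9, Gamma 8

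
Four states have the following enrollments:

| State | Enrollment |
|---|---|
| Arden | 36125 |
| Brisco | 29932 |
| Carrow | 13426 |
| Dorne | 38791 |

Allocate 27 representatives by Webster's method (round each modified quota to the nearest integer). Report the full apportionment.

Standard divisor 118274/27 ≈ 4380.519; standard quotas: Arden 8.247, Brisco 6.833, Carrow 3.065, Dorne 8.855.
Rounding to the nearest integer gives Arden 8, Brisco 7, Carrow 3, Dorne 9 — total 27, matching the house size, so no adjustment is needed.

Arden 8, Brisco 7, Carrow 3, Dorne 9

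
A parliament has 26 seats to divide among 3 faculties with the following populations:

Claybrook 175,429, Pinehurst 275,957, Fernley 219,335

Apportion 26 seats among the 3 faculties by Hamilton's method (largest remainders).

Claybrook 7; Pinehurst 11; Fernley 8

The standard divisor is 670721/26 ≈ 25796.962.
Standard quotas: Claybrook 6.8004, Pinehurst 10.6973, Fernley 8.5024.
Lower quotas: Claybrook 6, Pinehurst 10, Fernley 8 (sum 24, leaving 2 seats).
Remainders in descending order: Claybrook 0.8004, Pinehurst 0.6973, Fernley 0.5024.
The surplus seats go to Claybrook, Pinehurst.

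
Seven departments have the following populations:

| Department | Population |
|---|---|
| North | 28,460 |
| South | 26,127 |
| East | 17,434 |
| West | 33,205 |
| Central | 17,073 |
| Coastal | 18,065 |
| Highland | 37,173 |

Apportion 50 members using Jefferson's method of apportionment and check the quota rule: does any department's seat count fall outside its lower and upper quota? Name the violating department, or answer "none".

Standard quotas: North 8.015, South 7.358, East 4.910, West 9.352, Central 4.808, Coastal 5.088, Highland 10.469.
Jefferson allocation: North 8, South 7, East 5, West 9, Central 5, Coastal 5, Highland 11.
Every allocation lies between the lower and upper quota.

none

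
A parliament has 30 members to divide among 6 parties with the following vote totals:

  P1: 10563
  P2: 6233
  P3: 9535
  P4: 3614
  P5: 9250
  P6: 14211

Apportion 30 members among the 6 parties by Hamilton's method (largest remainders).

Standard divisor: 53406 ÷ 30 ≈ 1780.2.
Standard quotas: P1 5.9336, P2 3.5013, P3 5.3561, P4 2.0301, P5 5.1960, P6 7.9828.
Lower quotas: P1 5, P2 3, P3 5, P4 2, P5 5, P6 7 (sum 27, leaving 3 seats).
Remainders in descending order: P6 0.9828, P1 0.9336, P2 0.5013, P3 0.3561, P5 0.1960, P4 0.0301.
Largest remainders: P6, P1, P2 receive the extra seats.

P1 6, P2 4, P3 5, P4 2, P5 5, P6 8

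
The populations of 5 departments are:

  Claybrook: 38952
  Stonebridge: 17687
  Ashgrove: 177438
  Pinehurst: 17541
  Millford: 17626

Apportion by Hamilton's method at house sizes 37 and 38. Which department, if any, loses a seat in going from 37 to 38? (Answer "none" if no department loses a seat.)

At 37 seats: Claybrook 5, Stonebridge 3, Ashgrove 24, Pinehurst 2, Millford 3.
At 38 seats: Claybrook 6, Stonebridge 3, Ashgrove 25, Pinehurst 2, Millford 2.
Millford drops from 3 to 2.

Millford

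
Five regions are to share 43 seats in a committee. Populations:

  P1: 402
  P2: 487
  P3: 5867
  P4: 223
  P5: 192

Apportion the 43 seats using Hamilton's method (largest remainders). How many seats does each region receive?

P1=3, P2=3, P3=35, P4=1, P5=1

Total 7171; standard divisor 7171/43 ≈ 166.767.
Standard quotas: P1 2.4105, P2 2.9202, P3 35.1807, P4 1.3372, P5 1.1513.
Lower quotas: P1 2, P2 2, P3 35, P4 1, P5 1 (sum 41, leaving 2 seats).
Remainders in descending order: P2 0.9202, P1 0.4105, P4 0.3372, P3 0.1807, P5 0.1513.
The surplus seats go to P2, P1.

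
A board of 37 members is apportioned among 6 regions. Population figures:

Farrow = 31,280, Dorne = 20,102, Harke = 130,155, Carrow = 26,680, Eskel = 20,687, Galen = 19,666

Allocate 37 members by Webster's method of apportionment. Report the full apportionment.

Farrow=5, Dorne=3, Harke=19, Carrow=4, Eskel=3, Galen=3

Standard divisor 248570/37 ≈ 6718.108; standard quotas: Farrow 4.656, Dorne 2.992, Harke 19.374, Carrow 3.971, Eskel 3.079, Galen 2.927.
Rounding to the nearest integer gives Farrow 5, Dorne 3, Harke 19, Carrow 4, Eskel 3, Galen 3 — total 37, matching the house size, so no adjustment is needed.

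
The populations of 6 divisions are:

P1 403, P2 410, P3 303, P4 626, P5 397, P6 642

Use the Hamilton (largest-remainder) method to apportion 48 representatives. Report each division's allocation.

Total 2781; standard divisor 2781/48 ≈ 57.938.
Standard quotas: P1 6.956, P2 7.077, P3 5.230, P4 10.805, P5 6.852, P6 11.081.
Lower quotas: P1 6, P2 7, P3 5, P4 10, P5 6, P6 11 (sum 45, leaving 3 seats).
Remainders in descending order: P1 0.956, P5 0.852, P4 0.805, P3 0.230, P6 0.081, P2 0.077.
Largest remainders: P1, P5, P4 receive the extra seats.

P1=7, P2=7, P3=5, P4=11, P5=7, P6=11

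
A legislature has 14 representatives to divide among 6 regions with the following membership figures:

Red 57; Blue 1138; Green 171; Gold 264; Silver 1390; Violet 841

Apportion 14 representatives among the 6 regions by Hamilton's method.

Red 0; Blue 4; Green 1; Gold 1; Silver 5; Violet 3

The standard divisor is 3861/14 ≈ 275.786.
Standard quotas: Red 0.207, Blue 4.126, Green 0.620, Gold 0.957, Silver 5.040, Violet 3.049.
Lower quotas: Red 0, Blue 4, Green 0, Gold 0, Silver 5, Violet 3 (sum 12, leaving 2 seats).
Remainders in descending order: Gold 0.957, Green 0.620, Red 0.207, Blue 0.126, Violet 0.049, Silver 0.040.
Largest remainders: Gold, Green receive the extra seats.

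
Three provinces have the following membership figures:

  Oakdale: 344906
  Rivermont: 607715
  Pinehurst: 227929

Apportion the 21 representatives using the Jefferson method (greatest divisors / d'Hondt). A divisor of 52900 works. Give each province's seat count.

With modified divisor 52900: modified quotas Oakdale 6.520, Rivermont 11.488, Pinehurst 4.309.
Rounding down: Oakdale 6, Rivermont 11, Pinehurst 4 (total 21).

Oakdale=6, Rivermont=11, Pinehurst=4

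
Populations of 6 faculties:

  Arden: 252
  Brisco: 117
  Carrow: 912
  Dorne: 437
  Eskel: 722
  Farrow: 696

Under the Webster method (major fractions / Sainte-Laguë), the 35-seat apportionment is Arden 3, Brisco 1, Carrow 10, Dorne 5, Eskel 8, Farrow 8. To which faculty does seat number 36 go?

Carrow

Priority for the next seat is population ÷ (current seats + 0.5).
Priorities: Arden 72.000, Brisco 78.000, Carrow 86.857, Dorne 79.455, Eskel 84.941, Farrow 81.882.
Highest priority: Carrow.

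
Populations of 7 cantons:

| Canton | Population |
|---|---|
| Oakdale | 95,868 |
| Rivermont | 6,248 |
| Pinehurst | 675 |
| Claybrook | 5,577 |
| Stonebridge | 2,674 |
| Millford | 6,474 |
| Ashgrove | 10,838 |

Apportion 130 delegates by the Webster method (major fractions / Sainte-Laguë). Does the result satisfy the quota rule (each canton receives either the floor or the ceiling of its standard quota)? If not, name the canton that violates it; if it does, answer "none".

Oakdale

Standard quotas: Oakdale 97.097, Rivermont 6.328, Pinehurst 0.684, Claybrook 5.649, Stonebridge 2.708, Millford 6.557, Ashgrove 10.977.
Webster allocation: Oakdale 96, Rivermont 6, Pinehurst 1, Claybrook 6, Stonebridge 3, Millford 7, Ashgrove 11.
Oakdale has quota 97.097 (lower 97, upper 98) but receives 96 — outside the quota interval.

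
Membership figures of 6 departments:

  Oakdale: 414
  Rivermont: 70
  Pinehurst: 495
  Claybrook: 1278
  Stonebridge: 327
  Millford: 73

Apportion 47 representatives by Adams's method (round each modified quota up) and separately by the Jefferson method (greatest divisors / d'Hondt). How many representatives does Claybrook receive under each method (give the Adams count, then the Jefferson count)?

Adams: Oakdale 7, Rivermont 2, Pinehurst 9, Claybrook 21, Stonebridge 6, Millford 2.
Jefferson: Oakdale 7, Rivermont 1, Pinehurst 9, Claybrook 23, Stonebridge 6, Millford 1.
Claybrook gets 21 under Adams and 23 under Jefferson.

21 and 23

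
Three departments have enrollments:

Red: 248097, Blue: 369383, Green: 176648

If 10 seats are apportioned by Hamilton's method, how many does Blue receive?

5

The standard divisor is 794128/10 ≈ 79412.8.
Standard quotas: Red 3.1241, Blue 4.6514, Green 2.2244.
Lower quotas: Red 3, Blue 4, Green 2 (sum 9, leaving 1 seat).
Remainders in descending order: Blue 0.6514, Green 0.2244, Red 0.1241.
Largest remainder: Blue receives the extra seat.
Blue receives 5.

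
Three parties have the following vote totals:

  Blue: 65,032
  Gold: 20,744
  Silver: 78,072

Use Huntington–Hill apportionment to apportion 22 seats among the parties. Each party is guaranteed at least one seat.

With divisor 7554: modified quotas Blue 8.609, Gold 2.746, Silver 10.335.
Geometric-mean thresholds: Blue √(8·9)=8.485, Gold √(2·3)=2.449, Silver √(10·11)=10.488.
Each quota rounded against its threshold gives Blue 9, Gold 3, Silver 10 (total 22).

Blue: 9; Gold: 3; Silver: 10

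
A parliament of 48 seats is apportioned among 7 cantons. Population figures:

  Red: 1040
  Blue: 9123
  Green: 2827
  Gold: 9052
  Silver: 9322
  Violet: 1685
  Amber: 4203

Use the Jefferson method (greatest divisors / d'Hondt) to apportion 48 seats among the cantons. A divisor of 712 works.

With modified divisor 712: modified quotas Red 1.461, Blue 12.813, Green 3.971, Gold 12.713, Silver 13.093, Violet 2.367, Amber 5.903.
Rounding down: Red 1, Blue 12, Green 3, Gold 12, Silver 13, Violet 2, Amber 5 (total 48).

Red: 1; Blue: 12; Green: 3; Gold: 12; Silver: 13; Violet: 2; Amber: 5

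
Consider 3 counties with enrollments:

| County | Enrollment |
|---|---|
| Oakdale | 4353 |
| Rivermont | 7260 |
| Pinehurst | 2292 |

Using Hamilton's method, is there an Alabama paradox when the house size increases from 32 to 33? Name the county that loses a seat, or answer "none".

none

At 32 seats: Oakdale 10, Rivermont 17, Pinehurst 5.
At 33 seats: Oakdale 10, Rivermont 17, Pinehurst 6.
No county's allocation decreased.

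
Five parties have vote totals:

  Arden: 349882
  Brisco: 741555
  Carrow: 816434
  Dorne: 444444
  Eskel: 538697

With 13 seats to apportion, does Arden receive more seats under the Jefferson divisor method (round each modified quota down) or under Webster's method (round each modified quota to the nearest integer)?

Webster

Jefferson: Arden 1, Brisco 4, Carrow 4, Dorne 2, Eskel 2.
Webster: Arden 2, Brisco 3, Carrow 4, Dorne 2, Eskel 2.
Arden gets 1 under Jefferson and 2 under Webster.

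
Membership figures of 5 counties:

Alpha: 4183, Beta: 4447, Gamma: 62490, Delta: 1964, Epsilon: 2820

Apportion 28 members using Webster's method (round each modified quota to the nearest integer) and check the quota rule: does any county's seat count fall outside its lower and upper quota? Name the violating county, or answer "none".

Gamma

Standard quotas: Alpha 1.543, Beta 1.640, Gamma 23.052, Delta 0.724, Epsilon 1.040.
Webster allocation: Alpha 2, Beta 2, Gamma 22, Delta 1, Epsilon 1.
Gamma has quota 23.052 (lower 23, upper 24) but receives 22 — outside the quota interval.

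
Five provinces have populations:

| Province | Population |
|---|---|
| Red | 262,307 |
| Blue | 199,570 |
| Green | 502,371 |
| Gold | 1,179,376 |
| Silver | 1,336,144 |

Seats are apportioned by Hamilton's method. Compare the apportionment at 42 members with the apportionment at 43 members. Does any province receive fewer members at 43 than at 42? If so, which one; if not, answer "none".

At 42 seats: Red 3, Blue 3, Green 6, Gold 14, Silver 16.
At 43 seats: Red 3, Blue 2, Green 6, Gold 15, Silver 17.
Blue drops from 3 to 2.

Blue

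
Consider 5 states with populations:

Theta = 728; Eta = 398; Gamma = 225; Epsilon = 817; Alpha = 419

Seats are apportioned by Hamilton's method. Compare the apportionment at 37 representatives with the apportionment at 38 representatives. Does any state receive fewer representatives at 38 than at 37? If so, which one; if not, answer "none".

none

At 37 seats: Theta 10, Eta 6, Gamma 3, Epsilon 12, Alpha 6.
At 38 seats: Theta 11, Eta 6, Gamma 3, Epsilon 12, Alpha 6.
No state's allocation decreased.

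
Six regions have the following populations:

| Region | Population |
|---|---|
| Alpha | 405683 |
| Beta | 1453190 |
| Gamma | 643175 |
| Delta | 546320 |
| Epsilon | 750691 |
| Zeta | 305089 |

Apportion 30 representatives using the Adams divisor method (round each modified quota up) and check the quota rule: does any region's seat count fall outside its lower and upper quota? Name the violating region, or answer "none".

Standard quotas: Alpha 2.965, Beta 10.622, Gamma 4.701, Delta 3.993, Epsilon 5.487, Zeta 2.230.
Adams allocation: Alpha 3, Beta 10, Gamma 5, Delta 4, Epsilon 5, Zeta 3.
Every allocation lies between the lower and upper quota.

none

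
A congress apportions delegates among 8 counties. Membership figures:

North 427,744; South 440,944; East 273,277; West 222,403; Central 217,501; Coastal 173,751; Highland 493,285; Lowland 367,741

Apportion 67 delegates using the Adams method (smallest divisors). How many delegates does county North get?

11

Standard divisor 2616646/67 ≈ 39054.418; standard quotas: North 10.953, South 11.291, East 6.997, West 5.695, Central 5.569, Coastal 4.449, Highland 12.631, Lowland 9.416.
Rounding up gives 11, 12, 7, 6, 6, 5, 13, 10 = 70 seats, so the divisor must be adjusted.
With modified divisor 41900: modified quotas North 10.209, South 10.524, East 6.522, West 5.308, Central 5.191, Coastal 4.147, Highland 11.773, Lowland 8.777.
Rounding up: North 11, South 11, East 7, West 6, Central 6, Coastal 5, Highland 12, Lowland 9 (total 67).
North receives 11.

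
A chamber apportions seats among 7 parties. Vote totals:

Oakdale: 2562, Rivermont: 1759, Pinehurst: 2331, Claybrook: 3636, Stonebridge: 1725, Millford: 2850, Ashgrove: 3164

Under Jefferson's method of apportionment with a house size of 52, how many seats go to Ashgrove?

9

Standard divisor 18027/52 ≈ 346.673; standard quotas: Oakdale 7.390, Rivermont 5.074, Pinehurst 6.724, Claybrook 10.488, Stonebridge 4.976, Millford 8.221, Ashgrove 9.127.
Rounding down gives 7, 5, 6, 10, 4, 8, 9 = 49 seats, so the divisor must be adjusted.
With modified divisor 325: modified quotas Oakdale 7.883, Rivermont 5.412, Pinehurst 7.172, Claybrook 11.188, Stonebridge 5.308, Millford 8.769, Ashgrove 9.735.
Rounding down: Oakdale 7, Rivermont 5, Pinehurst 7, Claybrook 11, Stonebridge 5, Millford 8, Ashgrove 9 (total 52).
Ashgrove receives 9.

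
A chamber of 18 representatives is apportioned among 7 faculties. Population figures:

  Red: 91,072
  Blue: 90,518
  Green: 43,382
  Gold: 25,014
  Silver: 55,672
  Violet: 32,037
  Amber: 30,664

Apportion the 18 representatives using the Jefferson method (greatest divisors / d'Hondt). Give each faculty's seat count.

Standard divisor 368359/18 ≈ 20464.389; standard quotas: Red 4.450, Blue 4.423, Green 2.120, Gold 1.222, Silver 2.720, Violet 1.565, Amber 1.498.
Rounding down gives 4, 4, 2, 1, 2, 1, 1 = 15 seats, so the divisor must be adjusted.
With modified divisor 17100: modified quotas Red 5.326, Blue 5.293, Green 2.537, Gold 1.463, Silver 3.256, Violet 1.874, Amber 1.793.
Rounding down: Red 5, Blue 5, Green 2, Gold 1, Silver 3, Violet 1, Amber 1 (total 18).

Red 5, Blue 5, Green 2, Gold 1, Silver 3, Violet 1, Amber 1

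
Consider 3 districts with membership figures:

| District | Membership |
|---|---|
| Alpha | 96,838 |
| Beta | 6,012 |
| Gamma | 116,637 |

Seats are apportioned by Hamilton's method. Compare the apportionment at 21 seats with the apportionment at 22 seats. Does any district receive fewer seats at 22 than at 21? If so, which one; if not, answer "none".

At 21 seats: Alpha 9, Beta 1, Gamma 11.
At 22 seats: Alpha 10, Beta 0, Gamma 12.
Beta drops from 1 to 0.

Beta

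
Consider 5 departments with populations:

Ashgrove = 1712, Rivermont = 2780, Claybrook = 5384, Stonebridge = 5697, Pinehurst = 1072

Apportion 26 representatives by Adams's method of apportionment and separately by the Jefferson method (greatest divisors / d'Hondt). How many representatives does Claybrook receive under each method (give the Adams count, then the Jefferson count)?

Adams: Ashgrove 3, Rivermont 4, Claybrook 8, Stonebridge 9, Pinehurst 2.
Jefferson: Ashgrove 3, Rivermont 4, Claybrook 9, Stonebridge 9, Pinehurst 1.
Claybrook gets 8 under Adams and 9 under Jefferson.

8 and 9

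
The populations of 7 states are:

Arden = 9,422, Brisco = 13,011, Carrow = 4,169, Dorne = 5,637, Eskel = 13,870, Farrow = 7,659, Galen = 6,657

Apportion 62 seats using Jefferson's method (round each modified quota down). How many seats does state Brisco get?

Standard divisor 60425/62 ≈ 974.597; standard quotas: Arden 9.668, Brisco 13.350, Carrow 4.278, Dorne 5.784, Eskel 14.232, Farrow 7.859, Galen 6.831.
Rounding down gives 9, 13, 4, 5, 14, 7, 6 = 58 seats, so the divisor must be adjusted.
With modified divisor 934: modified quotas Arden 10.088, Brisco 13.930, Carrow 4.464, Dorne 6.035, Eskel 14.850, Farrow 8.200, Galen 7.127.
Rounding down: Arden 10, Brisco 13, Carrow 4, Dorne 6, Eskel 14, Farrow 8, Galen 7 (total 62).
Brisco receives 13.

13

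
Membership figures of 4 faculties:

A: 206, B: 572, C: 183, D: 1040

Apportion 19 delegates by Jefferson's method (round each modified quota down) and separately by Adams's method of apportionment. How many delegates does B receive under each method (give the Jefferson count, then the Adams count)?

Jefferson: A 2, B 6, C 1, D 10.
Adams: A 2, B 5, C 2, D 10.
B gets 6 under Jefferson and 5 under Adams.

6 and 5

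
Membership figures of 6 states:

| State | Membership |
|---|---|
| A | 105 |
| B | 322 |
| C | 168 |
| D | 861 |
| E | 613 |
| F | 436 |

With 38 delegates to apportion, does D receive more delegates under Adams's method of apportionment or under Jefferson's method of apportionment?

Jefferson

Adams: A 2, B 5, C 3, D 12, E 9, F 7.
Jefferson: A 1, B 5, C 2, D 14, E 9, F 7.
D gets 12 under Adams and 14 under Jefferson.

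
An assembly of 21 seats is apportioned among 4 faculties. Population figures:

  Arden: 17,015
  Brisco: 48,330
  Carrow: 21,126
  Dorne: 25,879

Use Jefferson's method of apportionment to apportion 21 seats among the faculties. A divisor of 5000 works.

Arden: 3; Brisco: 9; Carrow: 4; Dorne: 5

With modified divisor 5000: modified quotas Arden 3.403, Brisco 9.666, Carrow 4.225, Dorne 5.176.
Rounding down: Arden 3, Brisco 9, Carrow 4, Dorne 5 (total 21).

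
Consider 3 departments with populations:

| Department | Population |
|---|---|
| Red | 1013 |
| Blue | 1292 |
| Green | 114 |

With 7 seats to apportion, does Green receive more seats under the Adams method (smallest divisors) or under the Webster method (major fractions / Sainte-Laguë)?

Adams: Red 3, Blue 3, Green 1.
Webster: Red 3, Blue 4, Green 0.
Green gets 1 under Adams and 0 under Webster.

Adams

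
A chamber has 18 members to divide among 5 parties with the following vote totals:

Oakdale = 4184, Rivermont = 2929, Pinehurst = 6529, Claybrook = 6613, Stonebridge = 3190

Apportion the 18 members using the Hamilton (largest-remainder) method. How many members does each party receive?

The standard divisor is 23445/18 ≈ 1302.5.
Standard quotas: Oakdale 3.2123, Rivermont 2.2488, Pinehurst 5.0127, Claybrook 5.0772, Stonebridge 2.4491.
Lower quotas: Oakdale 3, Rivermont 2, Pinehurst 5, Claybrook 5, Stonebridge 2 (sum 17, leaving 1 seat).
Remainders in descending order: Stonebridge 0.4491, Rivermont 0.2488, Oakdale 0.2123, Claybrook 0.0772, Pinehurst 0.0127.
Largest remainder: Stonebridge receives the extra seat.

Oakdale=3, Rivermont=2, Pinehurst=5, Claybrook=5, Stonebridge=3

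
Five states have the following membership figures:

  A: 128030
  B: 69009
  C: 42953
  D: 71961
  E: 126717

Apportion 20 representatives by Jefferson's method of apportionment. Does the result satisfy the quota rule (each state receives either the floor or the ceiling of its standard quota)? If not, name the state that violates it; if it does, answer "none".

Standard quotas: A 5.837, B 3.146, C 1.958, D 3.281, E 5.777.
Jefferson allocation: A 6, B 3, C 2, D 3, E 6.
Every allocation lies between the lower and upper quota.

none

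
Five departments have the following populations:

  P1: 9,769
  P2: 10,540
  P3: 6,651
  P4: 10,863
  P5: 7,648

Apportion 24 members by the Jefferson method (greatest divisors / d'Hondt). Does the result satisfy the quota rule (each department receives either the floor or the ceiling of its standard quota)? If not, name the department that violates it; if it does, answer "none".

Standard quotas: P1 5.156, P2 5.563, P3 3.510, P4 5.734, P5 4.037.
Jefferson allocation: P1 5, P2 6, P3 3, P4 6, P5 4.
Every allocation lies between the lower and upper quota.

none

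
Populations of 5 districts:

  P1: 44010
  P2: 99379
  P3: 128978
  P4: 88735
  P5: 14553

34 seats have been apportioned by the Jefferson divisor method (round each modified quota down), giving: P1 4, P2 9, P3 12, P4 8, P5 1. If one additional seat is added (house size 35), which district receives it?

Priority for the next seat is population ÷ (current seats + 1).
Priorities: P1 8802.000, P2 9937.900, P3 9921.385, P4 9859.444, P5 7276.500.
Highest priority: P2.

P2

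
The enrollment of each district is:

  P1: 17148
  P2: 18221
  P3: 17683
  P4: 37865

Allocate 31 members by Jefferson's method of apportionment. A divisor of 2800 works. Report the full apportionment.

P1 6, P2 6, P3 6, P4 13

With modified divisor 2800: modified quotas P1 6.124, P2 6.508, P3 6.315, P4 13.523.
Rounding down: P1 6, P2 6, P3 6, P4 13 (total 31).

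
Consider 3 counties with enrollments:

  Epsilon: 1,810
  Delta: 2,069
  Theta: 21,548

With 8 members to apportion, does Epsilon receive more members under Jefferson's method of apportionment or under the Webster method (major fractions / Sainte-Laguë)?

Jefferson: Epsilon 0, Delta 0, Theta 8.
Webster: Epsilon 1, Delta 1, Theta 6.
Epsilon gets 0 under Jefferson and 1 under Webster.

Webster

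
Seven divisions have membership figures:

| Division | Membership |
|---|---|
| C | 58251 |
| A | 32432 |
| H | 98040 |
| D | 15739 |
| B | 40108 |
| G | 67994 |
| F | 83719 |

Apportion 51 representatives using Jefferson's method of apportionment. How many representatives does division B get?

Standard divisor 396283/51 ≈ 7770.255; standard quotas: C 7.497, A 4.174, H 12.617, D 2.026, B 5.162, G 8.751, F 10.774.
Rounding down gives 7, 4, 12, 2, 5, 8, 10 = 48 seats, so the divisor must be adjusted.
With modified divisor 7400: modified quotas C 7.872, A 4.383, H 13.249, D 2.127, B 5.420, G 9.188, F 11.313.
Rounding down: C 7, A 4, H 13, D 2, B 5, G 9, F 11 (total 51).
B receives 5.

5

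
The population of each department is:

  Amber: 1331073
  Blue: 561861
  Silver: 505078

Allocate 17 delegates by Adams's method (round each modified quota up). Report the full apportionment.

Standard divisor 2398012/17 ≈ 141059.529; standard quotas: Amber 9.436, Blue 3.983, Silver 3.581.
Rounding up gives 10, 4, 4 = 18 seats, so the divisor must be adjusted.
With modified divisor 157100: modified quotas Amber 8.473, Blue 3.576, Silver 3.215.
Rounding up: Amber 9, Blue 4, Silver 4 (total 17).

Amber 9, Blue 4, Silver 4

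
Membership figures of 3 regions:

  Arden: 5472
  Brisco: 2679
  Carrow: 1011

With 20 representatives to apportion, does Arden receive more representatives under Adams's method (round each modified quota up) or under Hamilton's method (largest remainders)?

Adams: Arden 11, Brisco 6, Carrow 3.
Hamilton: Arden 12, Brisco 6, Carrow 2.
Arden gets 11 under Adams and 12 under Hamilton.

Hamilton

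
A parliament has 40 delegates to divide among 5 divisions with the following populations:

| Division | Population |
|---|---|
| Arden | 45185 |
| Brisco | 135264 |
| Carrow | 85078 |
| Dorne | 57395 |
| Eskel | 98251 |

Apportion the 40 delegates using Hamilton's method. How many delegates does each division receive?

Standard divisor: 421173 ÷ 40 ≈ 10529.325.
Standard quotas: Arden 4.2913, Brisco 12.8464, Carrow 8.0801, Dorne 5.4510, Eskel 9.3312.
Lower quotas: Arden 4, Brisco 12, Carrow 8, Dorne 5, Eskel 9 (sum 38, leaving 2 seats).
Remainders in descending order: Brisco 0.8464, Dorne 0.4510, Eskel 0.3312, Arden 0.2913, Carrow 0.0801.
Largest remainders: Brisco, Dorne receive the extra seats.

Arden: 4, Brisco: 13, Carrow: 8, Dorne: 6, Eskel: 9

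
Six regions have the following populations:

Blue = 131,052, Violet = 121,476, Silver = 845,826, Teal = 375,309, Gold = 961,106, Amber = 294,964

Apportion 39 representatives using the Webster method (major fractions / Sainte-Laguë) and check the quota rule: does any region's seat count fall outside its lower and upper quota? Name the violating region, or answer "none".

Standard quotas: Blue 1.872, Violet 1.736, Silver 12.084, Teal 5.362, Gold 13.731, Amber 4.214.
Webster allocation: Blue 2, Violet 2, Silver 12, Teal 5, Gold 14, Amber 4.
Every allocation lies between the lower and upper quota.

none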